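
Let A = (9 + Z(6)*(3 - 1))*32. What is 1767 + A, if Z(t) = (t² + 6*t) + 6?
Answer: 7047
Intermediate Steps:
Z(t) = 6 + t² + 6*t
A = 5280 (A = (9 + (6 + 6² + 6*6)*(3 - 1))*32 = (9 + (6 + 36 + 36)*2)*32 = (9 + 78*2)*32 = (9 + 156)*32 = 165*32 = 5280)
1767 + A = 1767 + 5280 = 7047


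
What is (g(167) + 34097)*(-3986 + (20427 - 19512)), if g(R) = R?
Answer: -105224744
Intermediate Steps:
(g(167) + 34097)*(-3986 + (20427 - 19512)) = (167 + 34097)*(-3986 + (20427 - 19512)) = 34264*(-3986 + 915) = 34264*(-3071) = -105224744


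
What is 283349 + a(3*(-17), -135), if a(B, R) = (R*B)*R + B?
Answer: -646177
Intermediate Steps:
a(B, R) = B + B*R² (a(B, R) = (B*R)*R + B = B*R² + B = B + B*R²)
283349 + a(3*(-17), -135) = 283349 + (3*(-17))*(1 + (-135)²) = 283349 - 51*(1 + 18225) = 283349 - 51*18226 = 283349 - 929526 = -646177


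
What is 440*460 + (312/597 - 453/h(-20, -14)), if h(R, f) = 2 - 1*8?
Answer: 80585457/398 ≈ 2.0248e+5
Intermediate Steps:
h(R, f) = -6 (h(R, f) = 2 - 8 = -6)
440*460 + (312/597 - 453/h(-20, -14)) = 440*460 + (312/597 - 453/(-6)) = 202400 + (312*(1/597) - 453*(-⅙)) = 202400 + (104/199 + 151/2) = 202400 + 30257/398 = 80585457/398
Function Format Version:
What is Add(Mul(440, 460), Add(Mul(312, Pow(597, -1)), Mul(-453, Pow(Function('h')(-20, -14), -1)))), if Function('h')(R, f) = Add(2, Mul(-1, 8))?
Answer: Rational(80585457, 398) ≈ 2.0248e+5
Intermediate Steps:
Function('h')(R, f) = -6 (Function('h')(R, f) = Add(2, -8) = -6)
Add(Mul(440, 460), Add(Mul(312, Pow(597, -1)), Mul(-453, Pow(Function('h')(-20, -14), -1)))) = Add(Mul(440, 460), Add(Mul(312, Pow(597, -1)), Mul(-453, Pow(-6, -1)))) = Add(202400, Add(Mul(312, Rational(1, 597)), Mul(-453, Rational(-1, 6)))) = Add(202400, Add(Rational(104, 199), Rational(151, 2))) = Add(202400, Rational(30257, 398)) = Rational(80585457, 398)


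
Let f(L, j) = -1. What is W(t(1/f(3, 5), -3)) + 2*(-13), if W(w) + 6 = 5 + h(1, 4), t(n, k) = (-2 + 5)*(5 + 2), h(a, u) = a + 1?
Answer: -25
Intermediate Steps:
h(a, u) = 1 + a
t(n, k) = 21 (t(n, k) = 3*7 = 21)
W(w) = 1 (W(w) = -6 + (5 + (1 + 1)) = -6 + (5 + 2) = -6 + 7 = 1)
W(t(1/f(3, 5), -3)) + 2*(-13) = 1 + 2*(-13) = 1 - 26 = -25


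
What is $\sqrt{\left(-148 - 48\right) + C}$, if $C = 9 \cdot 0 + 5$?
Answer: $i \sqrt{191} \approx 13.82 i$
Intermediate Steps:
$C = 5$ ($C = 0 + 5 = 5$)
$\sqrt{\left(-148 - 48\right) + C} = \sqrt{\left(-148 - 48\right) + 5} = \sqrt{-196 + 5} = \sqrt{-191} = i \sqrt{191}$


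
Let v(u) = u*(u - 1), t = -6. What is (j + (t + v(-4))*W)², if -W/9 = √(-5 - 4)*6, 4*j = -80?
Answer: -5143424 + 90720*I ≈ -5.1434e+6 + 90720.0*I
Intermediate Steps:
v(u) = u*(-1 + u)
j = -20 (j = (¼)*(-80) = -20)
W = -162*I (W = -9*√(-5 - 4)*6 = -9*√(-9)*6 = -9*3*I*6 = -162*I ≈ -162.0*I)
(j + (t + v(-4))*W)² = (-20 + (-6 - 4*(-1 - 4))*(-162*I))² = (-20 + (-6 - 4*(-5))*(-162*I))² = (-20 + (-6 + 20)*(-162*I))² = (-20 + 14*(-162*I))² = (-20 - 2268*I)²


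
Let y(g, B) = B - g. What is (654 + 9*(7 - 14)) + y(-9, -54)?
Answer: 546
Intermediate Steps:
(654 + 9*(7 - 14)) + y(-9, -54) = (654 + 9*(7 - 14)) + (-54 - 1*(-9)) = (654 + 9*(-7)) + (-54 + 9) = (654 - 63) - 45 = 591 - 45 = 546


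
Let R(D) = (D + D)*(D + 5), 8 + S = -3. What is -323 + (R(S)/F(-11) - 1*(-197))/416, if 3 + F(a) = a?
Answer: -72251/224 ≈ -322.55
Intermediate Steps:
S = -11 (S = -8 - 3 = -11)
F(a) = -3 + a
R(D) = 2*D*(5 + D) (R(D) = (2*D)*(5 + D) = 2*D*(5 + D))
-323 + (R(S)/F(-11) - 1*(-197))/416 = -323 + ((2*(-11)*(5 - 11))/(-3 - 11) - 1*(-197))/416 = -323 + ((2*(-11)*(-6))/(-14) + 197)*(1/416) = -323 + (132*(-1/14) + 197)*(1/416) = -323 + (-66/7 + 197)*(1/416) = -323 + (1313/7)*(1/416) = -323 + 101/224 = -72251/224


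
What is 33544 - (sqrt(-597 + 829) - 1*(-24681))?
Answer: 8863 - 2*sqrt(58) ≈ 8847.8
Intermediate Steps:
33544 - (sqrt(-597 + 829) - 1*(-24681)) = 33544 - (sqrt(232) + 24681) = 33544 - (2*sqrt(58) + 24681) = 33544 - (24681 + 2*sqrt(58)) = 33544 + (-24681 - 2*sqrt(58)) = 8863 - 2*sqrt(58)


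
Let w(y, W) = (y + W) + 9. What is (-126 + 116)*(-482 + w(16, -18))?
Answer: 4750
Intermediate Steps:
w(y, W) = 9 + W + y (w(y, W) = (W + y) + 9 = 9 + W + y)
(-126 + 116)*(-482 + w(16, -18)) = (-126 + 116)*(-482 + (9 - 18 + 16)) = -10*(-482 + 7) = -10*(-475) = 4750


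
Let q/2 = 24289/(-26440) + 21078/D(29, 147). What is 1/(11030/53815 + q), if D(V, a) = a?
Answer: 6972056140/1988034256557 ≈ 0.0035070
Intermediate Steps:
q = 184577279/647780 (q = 2*(24289/(-26440) + 21078/147) = 2*(24289*(-1/26440) + 21078*(1/147)) = 2*(-24289/26440 + 7026/49) = 2*(184577279/1295560) = 184577279/647780 ≈ 284.94)
1/(11030/53815 + q) = 1/(11030/53815 + 184577279/647780) = 1/(11030*(1/53815) + 184577279/647780) = 1/(2206/10763 + 184577279/647780) = 1/(1988034256557/6972056140) = 6972056140/1988034256557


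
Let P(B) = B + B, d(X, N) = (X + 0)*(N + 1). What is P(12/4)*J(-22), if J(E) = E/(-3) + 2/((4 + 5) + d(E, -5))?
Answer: 4280/97 ≈ 44.124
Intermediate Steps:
d(X, N) = X*(1 + N)
P(B) = 2*B
J(E) = 2/(9 - 4*E) - E/3 (J(E) = E/(-3) + 2/((4 + 5) + E*(1 - 5)) = E*(-⅓) + 2/(9 + E*(-4)) = -E/3 + 2/(9 - 4*E) = 2/(9 - 4*E) - E/3)
P(12/4)*J(-22) = (2*(12/4))*((6 - 9*(-22) + 4*(-22)²)/(3*(9 - 4*(-22)))) = (2*(12*(¼)))*((6 + 198 + 4*484)/(3*(9 + 88))) = (2*3)*((⅓)*(6 + 198 + 1936)/97) = 6*((⅓)*(1/97)*2140) = 6*(2140/291) = 4280/97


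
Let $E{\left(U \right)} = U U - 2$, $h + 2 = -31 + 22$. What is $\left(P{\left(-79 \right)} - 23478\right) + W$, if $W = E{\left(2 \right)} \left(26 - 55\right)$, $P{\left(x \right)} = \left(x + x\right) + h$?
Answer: $-23705$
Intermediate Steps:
$h = -11$ ($h = -2 + \left(-31 + 22\right) = -2 - 9 = -11$)
$P{\left(x \right)} = -11 + 2 x$ ($P{\left(x \right)} = \left(x + x\right) - 11 = 2 x - 11 = -11 + 2 x$)
$E{\left(U \right)} = -2 + U^{2}$ ($E{\left(U \right)} = U^{2} - 2 = -2 + U^{2}$)
$W = -58$ ($W = \left(-2 + 2^{2}\right) \left(26 - 55\right) = \left(-2 + 4\right) \left(-29\right) = 2 \left(-29\right) = -58$)
$\left(P{\left(-79 \right)} - 23478\right) + W = \left(\left(-11 + 2 \left(-79\right)\right) - 23478\right) - 58 = \left(\left(-11 - 158\right) - 23478\right) - 58 = \left(-169 - 23478\right) - 58 = -23647 - 58 = -23705$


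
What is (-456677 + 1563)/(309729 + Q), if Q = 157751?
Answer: -227557/233740 ≈ -0.97355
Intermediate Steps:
(-456677 + 1563)/(309729 + Q) = (-456677 + 1563)/(309729 + 157751) = -455114/467480 = -455114*1/467480 = -227557/233740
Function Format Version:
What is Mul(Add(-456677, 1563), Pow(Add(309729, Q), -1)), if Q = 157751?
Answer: Rational(-227557, 233740) ≈ -0.97355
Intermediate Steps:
Mul(Add(-456677, 1563), Pow(Add(309729, Q), -1)) = Mul(Add(-456677, 1563), Pow(Add(309729, 157751), -1)) = Mul(-455114, Pow(467480, -1)) = Mul(-455114, Rational(1, 467480)) = Rational(-227557, 233740)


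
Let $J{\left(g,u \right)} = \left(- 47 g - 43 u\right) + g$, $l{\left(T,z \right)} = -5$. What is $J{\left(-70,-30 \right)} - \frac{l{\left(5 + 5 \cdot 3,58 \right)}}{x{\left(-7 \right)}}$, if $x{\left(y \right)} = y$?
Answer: $\frac{31565}{7} \approx 4509.3$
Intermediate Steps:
$J{\left(g,u \right)} = - 46 g - 43 u$
$J{\left(-70,-30 \right)} - \frac{l{\left(5 + 5 \cdot 3,58 \right)}}{x{\left(-7 \right)}} = \left(\left(-46\right) \left(-70\right) - -1290\right) - - \frac{5}{-7} = \left(3220 + 1290\right) - \left(-5\right) \left(- \frac{1}{7}\right) = 4510 - \frac{5}{7} = \frac{31565}{7}$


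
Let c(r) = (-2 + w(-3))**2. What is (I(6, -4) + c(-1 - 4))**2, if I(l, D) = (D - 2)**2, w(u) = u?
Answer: 3721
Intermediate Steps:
c(r) = 25 (c(r) = (-2 - 3)**2 = (-5)**2 = 25)
I(l, D) = (-2 + D)**2
(I(6, -4) + c(-1 - 4))**2 = ((-2 - 4)**2 + 25)**2 = ((-6)**2 + 25)**2 = (36 + 25)**2 = 61**2 = 3721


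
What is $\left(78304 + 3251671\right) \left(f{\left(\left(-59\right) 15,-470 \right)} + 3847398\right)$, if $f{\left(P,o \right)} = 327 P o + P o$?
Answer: $467125556365050$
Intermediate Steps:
$f{\left(P,o \right)} = 328 P o$ ($f{\left(P,o \right)} = 327 P o + P o = 328 P o$)
$\left(78304 + 3251671\right) \left(f{\left(\left(-59\right) 15,-470 \right)} + 3847398\right) = \left(78304 + 3251671\right) \left(328 \left(\left(-59\right) 15\right) \left(-470\right) + 3847398\right) = 3329975 \left(328 \left(-885\right) \left(-470\right) + 3847398\right) = 3329975 \left(136431600 + 3847398\right) = 3329975 \cdot 140278998 = 467125556365050$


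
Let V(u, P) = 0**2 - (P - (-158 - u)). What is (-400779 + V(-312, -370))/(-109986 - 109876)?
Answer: 400255/219862 ≈ 1.8205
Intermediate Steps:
V(u, P) = -158 - P - u (V(u, P) = 0 - (P + (158 + u)) = 0 - (158 + P + u) = 0 + (-158 - P - u) = -158 - P - u)
(-400779 + V(-312, -370))/(-109986 - 109876) = (-400779 + (-158 - 1*(-370) - 1*(-312)))/(-109986 - 109876) = (-400779 + (-158 + 370 + 312))/(-219862) = (-400779 + 524)*(-1/219862) = -400255*(-1/219862) = 400255/219862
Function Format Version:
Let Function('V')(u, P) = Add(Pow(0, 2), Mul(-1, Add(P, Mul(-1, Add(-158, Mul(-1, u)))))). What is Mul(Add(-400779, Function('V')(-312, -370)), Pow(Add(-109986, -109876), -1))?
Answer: Rational(400255, 219862) ≈ 1.8205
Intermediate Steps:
Function('V')(u, P) = Add(-158, Mul(-1, P), Mul(-1, u)) (Function('V')(u, P) = Add(0, Mul(-1, Add(P, Add(158, u)))) = Add(0, Mul(-1, Add(158, P, u))) = Add(0, Add(-158, Mul(-1, P), Mul(-1, u))) = Add(-158, Mul(-1, P), Mul(-1, u)))
Mul(Add(-400779, Function('V')(-312, -370)), Pow(Add(-109986, -109876), -1)) = Mul(Add(-400779, Add(-158, Mul(-1, -370), Mul(-1, -312))), Pow(Add(-109986, -109876), -1)) = Mul(Add(-400779, Add(-158, 370, 312)), Pow(-219862, -1)) = Mul(Add(-400779, 524), Rational(-1, 219862)) = Mul(-400255, Rational(-1, 219862)) = Rational(400255, 219862)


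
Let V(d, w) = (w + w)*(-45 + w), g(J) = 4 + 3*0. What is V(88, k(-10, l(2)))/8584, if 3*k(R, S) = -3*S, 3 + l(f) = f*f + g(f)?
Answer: 125/2146 ≈ 0.058248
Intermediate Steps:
g(J) = 4 (g(J) = 4 + 0 = 4)
l(f) = 1 + f² (l(f) = -3 + (f*f + 4) = -3 + (f² + 4) = -3 + (4 + f²) = 1 + f²)
k(R, S) = -S (k(R, S) = (-3*S)/3 = -S)
V(d, w) = 2*w*(-45 + w) (V(d, w) = (2*w)*(-45 + w) = 2*w*(-45 + w))
V(88, k(-10, l(2)))/8584 = (2*(-(1 + 2²))*(-45 - (1 + 2²)))/8584 = (2*(-(1 + 4))*(-45 - (1 + 4)))*(1/8584) = (2*(-1*5)*(-45 - 1*5))*(1/8584) = (2*(-5)*(-45 - 5))*(1/8584) = (2*(-5)*(-50))*(1/8584) = 500*(1/8584) = 125/2146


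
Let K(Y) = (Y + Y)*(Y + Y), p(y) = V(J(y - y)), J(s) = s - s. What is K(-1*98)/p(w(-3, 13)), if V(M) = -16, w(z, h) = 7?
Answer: -2401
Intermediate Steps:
J(s) = 0
p(y) = -16
K(Y) = 4*Y² (K(Y) = (2*Y)*(2*Y) = 4*Y²)
K(-1*98)/p(w(-3, 13)) = (4*(-1*98)²)/(-16) = (4*(-98)²)*(-1/16) = (4*9604)*(-1/16) = 38416*(-1/16) = -2401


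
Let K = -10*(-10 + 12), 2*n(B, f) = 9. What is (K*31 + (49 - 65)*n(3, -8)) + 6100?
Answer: 5408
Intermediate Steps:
n(B, f) = 9/2 (n(B, f) = (½)*9 = 9/2)
K = -20 (K = -10*2 = -20)
(K*31 + (49 - 65)*n(3, -8)) + 6100 = (-20*31 + (49 - 65)*(9/2)) + 6100 = (-620 - 16*9/2) + 6100 = (-620 - 72) + 6100 = -692 + 6100 = 5408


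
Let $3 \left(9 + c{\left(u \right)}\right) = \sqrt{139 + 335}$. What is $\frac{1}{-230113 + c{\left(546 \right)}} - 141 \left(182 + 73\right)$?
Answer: $- \frac{2856056742136068}{79434202247} - \frac{\sqrt{474}}{158868404494} \approx -35955.0$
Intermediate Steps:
$c{\left(u \right)} = -9 + \frac{\sqrt{474}}{3}$ ($c{\left(u \right)} = -9 + \frac{\sqrt{139 + 335}}{3} = -9 + \frac{\sqrt{474}}{3}$)
$\frac{1}{-230113 + c{\left(546 \right)}} - 141 \left(182 + 73\right) = \frac{1}{-230113 - \left(9 - \frac{\sqrt{474}}{3}\right)} - 141 \left(182 + 73\right) = \frac{1}{-230122 + \frac{\sqrt{474}}{3}} - 141 \cdot 255 = \frac{1}{-230122 + \frac{\sqrt{474}}{3}} - 35955 = -35955 + \frac{1}{-230122 + \frac{\sqrt{474}}{3}}$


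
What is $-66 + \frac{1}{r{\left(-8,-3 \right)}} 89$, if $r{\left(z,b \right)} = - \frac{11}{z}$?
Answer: $- \frac{14}{11} \approx -1.2727$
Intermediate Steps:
$-66 + \frac{1}{r{\left(-8,-3 \right)}} 89 = -66 + \frac{1}{\left(-11\right) \frac{1}{-8}} \cdot 89 = -66 + \frac{1}{\left(-11\right) \left(- \frac{1}{8}\right)} 89 = -66 + \frac{1}{\frac{11}{8}} \cdot 89 = -66 + \frac{8}{11} \cdot 89 = -66 + \frac{712}{11} = - \frac{14}{11}$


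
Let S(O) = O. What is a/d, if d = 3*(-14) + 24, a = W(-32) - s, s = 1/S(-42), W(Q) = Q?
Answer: 1343/756 ≈ 1.7765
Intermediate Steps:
s = -1/42 (s = 1/(-42) = -1/42 ≈ -0.023810)
a = -1343/42 (a = -32 - 1*(-1/42) = -32 + 1/42 = -1343/42 ≈ -31.976)
d = -18 (d = -42 + 24 = -18)
a/d = -1343/42/(-18) = -1343/42*(-1/18) = 1343/756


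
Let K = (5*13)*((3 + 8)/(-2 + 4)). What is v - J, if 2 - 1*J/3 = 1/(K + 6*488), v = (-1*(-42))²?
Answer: 11551824/6571 ≈ 1758.0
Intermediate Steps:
K = 715/2 (K = 65*(11/2) = 715/2 ≈ 357.50)
v = 1764 (v = 42² = 1764)
J = 39420/6571 (J = 6 - 3/(715/2 + 6*488) = 6 - 3/(715/2 + 2928) = 6 - 3/6571/2 = 6 - 3*2/6571 = 6 - 6/6571 = 39420/6571 ≈ 5.9991)
v - J = 1764 - 1*39420/6571 = 1764 - 39420/6571 = 11551824/6571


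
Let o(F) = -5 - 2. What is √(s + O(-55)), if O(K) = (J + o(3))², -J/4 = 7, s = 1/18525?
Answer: √16815606366/3705 ≈ 35.000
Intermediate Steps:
o(F) = -7
s = 1/18525 ≈ 5.3981e-5
J = -28 (J = -4*7 = -28)
O(K) = 1225 (O(K) = (-28 - 7)² = (-35)² = 1225)
√(s + O(-55)) = √(1/18525 + 1225) = √(22693126/18525) = √16815606366/3705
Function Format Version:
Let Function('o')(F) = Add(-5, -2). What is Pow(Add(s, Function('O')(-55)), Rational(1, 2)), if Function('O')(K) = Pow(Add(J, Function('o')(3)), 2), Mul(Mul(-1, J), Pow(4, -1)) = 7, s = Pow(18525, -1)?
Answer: Mul(Rational(1, 3705), Pow(16815606366, Rational(1, 2))) ≈ 35.000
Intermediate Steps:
Function('o')(F) = -7
s = Rational(1, 18525) ≈ 5.3981e-5
J = -28 (J = Mul(-4, 7) = -28)
Function('O')(K) = 1225 (Function('O')(K) = Pow(Add(-28, -7), 2) = Pow(-35, 2) = 1225)
Pow(Add(s, Function('O')(-55)), Rational(1, 2)) = Pow(Add(Rational(1, 18525), 1225), Rational(1, 2)) = Pow(Rational(22693126, 18525), Rational(1, 2)) = Mul(Rational(1, 3705), Pow(16815606366, Rational(1, 2)))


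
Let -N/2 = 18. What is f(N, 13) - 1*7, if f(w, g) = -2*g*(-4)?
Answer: 97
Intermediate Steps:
N = -36 (N = -2*18 = -36)
f(w, g) = 8*g
f(N, 13) - 1*7 = 8*13 - 1*7 = 104 - 7 = 97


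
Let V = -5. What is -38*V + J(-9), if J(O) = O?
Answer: 181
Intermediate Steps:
-38*V + J(-9) = -38*(-5) - 9 = 190 - 9 = 181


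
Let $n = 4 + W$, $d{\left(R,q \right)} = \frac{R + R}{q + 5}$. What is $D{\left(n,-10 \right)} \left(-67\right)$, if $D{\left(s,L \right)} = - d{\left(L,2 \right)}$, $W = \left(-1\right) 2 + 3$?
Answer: $- \frac{1340}{7} \approx -191.43$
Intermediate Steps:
$d{\left(R,q \right)} = \frac{2 R}{5 + q}$
$W = 1$ ($W = -2 + 3 = 1$)
$n = 5$ ($n = 4 + 1 = 5$)
$D{\left(s,L \right)} = - \frac{2 L}{7}$ ($D{\left(s,L \right)} = - \frac{2 L}{5 + 2} = - \frac{2 L}{7}$)
$D{\left(n,-10 \right)} \left(-67\right) = \left(- \frac{2}{7}\right) \left(-10\right) \left(-67\right) = \frac{20}{7} \left(-67\right) = - \frac{1340}{7}$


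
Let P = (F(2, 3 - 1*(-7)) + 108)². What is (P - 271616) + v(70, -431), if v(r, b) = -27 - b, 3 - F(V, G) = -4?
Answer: -257987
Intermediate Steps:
F(V, G) = 7 (F(V, G) = 3 - 1*(-4) = 3 + 4 = 7)
P = 13225 (P = (7 + 108)² = 115² = 13225)
(P - 271616) + v(70, -431) = (13225 - 271616) + (-27 - 1*(-431)) = -258391 + (-27 + 431) = -258391 + 404 = -257987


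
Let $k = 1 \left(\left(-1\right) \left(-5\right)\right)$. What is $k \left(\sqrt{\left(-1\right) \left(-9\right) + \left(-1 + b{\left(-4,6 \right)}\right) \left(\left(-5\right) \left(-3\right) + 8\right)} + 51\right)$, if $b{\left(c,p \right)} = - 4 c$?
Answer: $255 + 5 \sqrt{354} \approx 349.07$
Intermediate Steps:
$k = 5$ ($k = 1 \cdot 5 = 5$)
$k \left(\sqrt{\left(-1\right) \left(-9\right) + \left(-1 + b{\left(-4,6 \right)}\right) \left(\left(-5\right) \left(-3\right) + 8\right)} + 51\right) = 5 \left(\sqrt{\left(-1\right) \left(-9\right) + \left(-1 - -16\right) \left(\left(-5\right) \left(-3\right) + 8\right)} + 51\right) = 5 \left(\sqrt{9 + \left(-1 + 16\right) \left(15 + 8\right)} + 51\right) = 5 \left(\sqrt{9 + 15 \cdot 23} + 51\right) = 5 \left(\sqrt{9 + 345} + 51\right) = 5 \left(\sqrt{354} + 51\right) = 5 \left(51 + \sqrt{354}\right) = 255 + 5 \sqrt{354}$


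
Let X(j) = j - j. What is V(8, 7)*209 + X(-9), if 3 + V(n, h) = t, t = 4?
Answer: 209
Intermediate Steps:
V(n, h) = 1 (V(n, h) = -3 + 4 = 1)
X(j) = 0
V(8, 7)*209 + X(-9) = 1*209 + 0 = 209 + 0 = 209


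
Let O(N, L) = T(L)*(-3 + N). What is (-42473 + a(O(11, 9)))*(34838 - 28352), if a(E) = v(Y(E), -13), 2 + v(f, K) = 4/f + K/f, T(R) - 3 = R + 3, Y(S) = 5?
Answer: -1377522624/5 ≈ -2.7550e+8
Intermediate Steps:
T(R) = 6 + R (T(R) = 3 + (R + 3) = 3 + (3 + R) = 6 + R)
v(f, K) = -2 + 4/f + K/f (v(f, K) = -2 + (4/f + K/f) = -2 + 4/f + K/f)
O(N, L) = (-3 + N)*(6 + L) (O(N, L) = (6 + L)*(-3 + N) = (-3 + N)*(6 + L))
a(E) = -19/5 (a(E) = (4 - 13 - 2*5)/5 = (4 - 13 - 10)/5 = (⅕)*(-19) = -19/5)
(-42473 + a(O(11, 9)))*(34838 - 28352) = (-42473 - 19/5)*(34838 - 28352) = -212384/5*6486 = -1377522624/5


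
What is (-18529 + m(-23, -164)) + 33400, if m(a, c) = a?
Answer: 14848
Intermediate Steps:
(-18529 + m(-23, -164)) + 33400 = (-18529 - 23) + 33400 = -18552 + 33400 = 14848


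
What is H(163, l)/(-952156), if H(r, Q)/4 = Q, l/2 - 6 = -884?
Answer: 1756/238039 ≈ 0.0073769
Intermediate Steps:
l = -1756 (l = 12 + 2*(-884) = 12 - 1768 = -1756)
H(r, Q) = 4*Q
H(163, l)/(-952156) = (4*(-1756))/(-952156) = -7024*(-1/952156) = 1756/238039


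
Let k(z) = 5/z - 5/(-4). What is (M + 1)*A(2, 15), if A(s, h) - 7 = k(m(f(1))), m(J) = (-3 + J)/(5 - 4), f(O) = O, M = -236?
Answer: -5405/4 ≈ -1351.3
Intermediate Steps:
m(J) = -3 + J (m(J) = (-3 + J)/1 = (-3 + J)*1 = -3 + J)
k(z) = 5/4 + 5/z (k(z) = 5/z - 5*(-¼) = 5/z + 5/4 = 5/4 + 5/z)
A(s, h) = 23/4 (A(s, h) = 7 + (5/4 + 5/(-3 + 1)) = 7 + (5/4 + 5/(-2)) = 7 + (5/4 + 5*(-½)) = 7 + (5/4 - 5/2) = 7 - 5/4 = 23/4)
(M + 1)*A(2, 15) = (-236 + 1)*(23/4) = -235*23/4 = -5405/4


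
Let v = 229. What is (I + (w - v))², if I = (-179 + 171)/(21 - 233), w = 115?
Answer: 36481600/2809 ≈ 12987.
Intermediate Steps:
I = 2/53 (I = -8/(-212) = -8*(-1/212) = 2/53 ≈ 0.037736)
(I + (w - v))² = (2/53 + (115 - 1*229))² = (2/53 + (115 - 229))² = (2/53 - 114)² = (-6040/53)² = 36481600/2809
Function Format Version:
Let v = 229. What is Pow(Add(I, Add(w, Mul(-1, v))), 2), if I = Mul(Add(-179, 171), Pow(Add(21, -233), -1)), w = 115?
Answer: Rational(36481600, 2809) ≈ 12987.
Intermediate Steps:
I = Rational(2, 53) (I = Mul(-8, Pow(-212, -1)) = Mul(-8, Rational(-1, 212)) = Rational(2, 53) ≈ 0.037736)
Pow(Add(I, Add(w, Mul(-1, v))), 2) = Pow(Add(Rational(2, 53), Add(115, Mul(-1, 229))), 2) = Pow(Add(Rational(2, 53), Add(115, -229)), 2) = Pow(Add(Rational(2, 53), -114), 2) = Pow(Rational(-6040, 53), 2) = Rational(36481600, 2809)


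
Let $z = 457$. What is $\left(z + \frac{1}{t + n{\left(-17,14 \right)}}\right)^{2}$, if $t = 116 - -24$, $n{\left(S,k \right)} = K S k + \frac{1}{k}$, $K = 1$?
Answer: $\frac{392543600089}{1879641} \approx 2.0884 \cdot 10^{5}$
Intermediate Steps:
$n{\left(S,k \right)} = \frac{1}{k} + S k$ ($n{\left(S,k \right)} = 1 S k + \frac{1}{k} = S k + \frac{1}{k} = \frac{1}{k} + S k$)
$t = 140$ ($t = 116 + 24 = 140$)
$\left(z + \frac{1}{t + n{\left(-17,14 \right)}}\right)^{2} = \left(457 + \frac{1}{140 + \left(\frac{1}{14} - 238\right)}\right)^{2} = \left(457 + \frac{1}{140 - \frac{3331}{14}}\right)^{2} = \left(457 + \frac{1}{- \frac{1371}{14}}\right)^{2} = \left(457 - \frac{14}{1371}\right)^{2} = \left(\frac{626533}{1371}\right)^{2} = \frac{392543600089}{1879641}$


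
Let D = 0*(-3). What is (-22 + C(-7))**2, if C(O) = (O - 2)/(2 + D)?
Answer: 2809/4 ≈ 702.25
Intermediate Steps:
D = 0
C(O) = -1 + O/2 (C(O) = (O - 2)/(2 + 0) = (-2 + O)/2 = (-2 + O)*(1/2) = -1 + O/2)
(-22 + C(-7))**2 = (-22 + (-1 + (1/2)*(-7)))**2 = (-22 + (-1 - 7/2))**2 = (-22 - 9/2)**2 = (-53/2)**2 = 2809/4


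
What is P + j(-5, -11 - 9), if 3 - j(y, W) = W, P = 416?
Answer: 439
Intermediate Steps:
j(y, W) = 3 - W
P + j(-5, -11 - 9) = 416 + (3 - (-11 - 9)) = 416 + (3 - 1*(-20)) = 416 + (3 + 20) = 416 + 23 = 439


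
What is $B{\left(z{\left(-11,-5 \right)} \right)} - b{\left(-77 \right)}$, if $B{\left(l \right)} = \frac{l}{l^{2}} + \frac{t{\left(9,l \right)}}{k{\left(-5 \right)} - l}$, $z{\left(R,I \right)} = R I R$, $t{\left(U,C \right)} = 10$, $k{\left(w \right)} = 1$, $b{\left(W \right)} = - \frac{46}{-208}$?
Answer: $- \frac{3933157}{19064760} \approx -0.20631$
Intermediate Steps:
$b{\left(W \right)} = \frac{23}{104}$ ($b{\left(W \right)} = \left(-46\right) \left(- \frac{1}{208}\right) = \frac{23}{104}$)
$z{\left(R,I \right)} = I R^{2}$ ($z{\left(R,I \right)} = I R R = I R^{2}$)
$B{\left(l \right)} = \frac{1}{l} + \frac{10}{1 - l}$ ($B{\left(l \right)} = \frac{l}{l^{2}} + \frac{10}{1 - l} = \frac{1}{l} + \frac{10}{1 - l}$)
$B{\left(z{\left(-11,-5 \right)} \right)} - b{\left(-77 \right)} = \frac{-1 - 9 \left(- 5 \left(-11\right)^{2}\right)}{- 5 \left(-11\right)^{2} \left(-1 - 5 \left(-11\right)^{2}\right)} - \frac{23}{104} = \frac{-1 - 9 \left(\left(-5\right) 121\right)}{\left(-5\right) 121 \left(-1 - 605\right)} - \frac{23}{104} = \frac{-1 - -5445}{\left(-605\right) \left(-1 - 605\right)} - \frac{23}{104} = - \frac{-1 + 5445}{605 \left(-606\right)} - \frac{23}{104} = \left(- \frac{1}{605}\right) \left(- \frac{1}{606}\right) 5444 - \frac{23}{104} = \frac{2722}{183315} - \frac{23}{104} = - \frac{3933157}{19064760}$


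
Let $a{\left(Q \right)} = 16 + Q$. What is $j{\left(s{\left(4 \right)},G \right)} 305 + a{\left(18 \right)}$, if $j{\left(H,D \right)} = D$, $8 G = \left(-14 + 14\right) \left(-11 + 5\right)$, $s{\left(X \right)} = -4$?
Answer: $34$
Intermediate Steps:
$G = 0$ ($G = \frac{\left(-14 + 14\right) \left(-11 + 5\right)}{8} = \frac{0 \left(-6\right)}{8} = \frac{1}{8} \cdot 0 = 0$)
$j{\left(s{\left(4 \right)},G \right)} 305 + a{\left(18 \right)} = 0 \cdot 305 + \left(16 + 18\right) = 0 + 34 = 34$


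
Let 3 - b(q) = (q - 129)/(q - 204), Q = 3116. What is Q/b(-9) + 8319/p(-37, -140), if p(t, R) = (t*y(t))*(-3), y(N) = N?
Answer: 302408993/228623 ≈ 1322.7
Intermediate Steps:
b(q) = 3 - (-129 + q)/(-204 + q) (b(q) = 3 - (q - 129)/(q - 204) = 3 - (-129 + q)/(-204 + q))
p(t, R) = -3*t² (p(t, R) = (t*t)*(-3) = t²*(-3) = -3*t²)
Q/b(-9) + 8319/p(-37, -140) = 3116/(((-483 + 2*(-9))/(-204 - 9))) + 8319/((-3*(-37)²)) = 3116/(((-483 - 18)/(-213))) + 8319/((-3*1369)) = 3116/((-1/213*(-501))) + 8319/(-4107) = 3116/(167/71) + 8319*(-1/4107) = 3116*(71/167) - 2773/1369 = 221236/167 - 2773/1369 = 302408993/228623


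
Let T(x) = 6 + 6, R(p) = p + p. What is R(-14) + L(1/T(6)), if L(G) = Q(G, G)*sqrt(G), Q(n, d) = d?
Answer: -28 + sqrt(3)/72 ≈ -27.976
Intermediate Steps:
R(p) = 2*p
T(x) = 12
L(G) = G**(3/2) (L(G) = G*sqrt(G) = G**(3/2))
R(-14) + L(1/T(6)) = 2*(-14) + (1/12)**(3/2) = -28 + (1/12)**(3/2) = -28 + sqrt(3)/72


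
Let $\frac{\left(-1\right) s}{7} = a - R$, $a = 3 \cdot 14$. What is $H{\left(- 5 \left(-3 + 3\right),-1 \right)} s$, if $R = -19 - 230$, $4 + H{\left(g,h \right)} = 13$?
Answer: $-18333$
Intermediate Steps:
$H{\left(g,h \right)} = 9$ ($H{\left(g,h \right)} = -4 + 13 = 9$)
$a = 42$
$R = -249$ ($R = -19 - 230 = -249$)
$s = -2037$ ($s = - 7 \left(42 - -249\right) = - 7 \left(42 + 249\right) = \left(-7\right) 291 = -2037$)
$H{\left(- 5 \left(-3 + 3\right),-1 \right)} s = 9 \left(-2037\right) = -18333$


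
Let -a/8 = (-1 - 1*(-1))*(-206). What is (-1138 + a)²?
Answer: 1295044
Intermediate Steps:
a = 0 (a = -8*(-1 - 1*(-1))*(-206) = -8*(-1 + 1)*(-206) = -0*(-206) = -8*0 = 0)
(-1138 + a)² = (-1138 + 0)² = (-1138)² = 1295044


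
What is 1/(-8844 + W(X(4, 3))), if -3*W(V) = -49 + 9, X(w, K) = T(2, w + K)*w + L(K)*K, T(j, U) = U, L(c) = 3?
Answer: -3/26492 ≈ -0.00011324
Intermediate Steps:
X(w, K) = 3*K + w*(K + w) (X(w, K) = (w + K)*w + 3*K = (K + w)*w + 3*K = w*(K + w) + 3*K = 3*K + w*(K + w))
W(V) = 40/3 (W(V) = -(-49 + 9)/3 = -1/3*(-40) = 40/3)
1/(-8844 + W(X(4, 3))) = 1/(-8844 + 40/3) = 1/(-26492/3) = -3/26492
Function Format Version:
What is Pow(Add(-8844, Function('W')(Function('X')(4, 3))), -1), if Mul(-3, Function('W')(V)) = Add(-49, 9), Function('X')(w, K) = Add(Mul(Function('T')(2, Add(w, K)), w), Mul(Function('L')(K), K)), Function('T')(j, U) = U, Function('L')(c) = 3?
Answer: Rational(-3, 26492) ≈ -0.00011324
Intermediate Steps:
Function('X')(w, K) = Add(Mul(3, K), Mul(w, Add(K, w))) (Function('X')(w, K) = Add(Mul(Add(w, K), w), Mul(3, K)) = Add(Mul(Add(K, w), w), Mul(3, K)) = Add(Mul(w, Add(K, w)), Mul(3, K)) = Add(Mul(3, K), Mul(w, Add(K, w))))
Function('W')(V) = Rational(40, 3) (Function('W')(V) = Mul(Rational(-1, 3), Add(-49, 9)) = Mul(Rational(-1, 3), -40) = Rational(40, 3))
Pow(Add(-8844, Function('W')(Function('X')(4, 3))), -1) = Pow(Add(-8844, Rational(40, 3)), -1) = Pow(Rational(-26492, 3), -1) = Rational(-3, 26492)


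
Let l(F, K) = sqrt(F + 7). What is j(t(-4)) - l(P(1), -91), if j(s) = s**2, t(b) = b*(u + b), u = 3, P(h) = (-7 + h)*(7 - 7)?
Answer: 16 - sqrt(7) ≈ 13.354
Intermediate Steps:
P(h) = 0 (P(h) = (-7 + h)*0 = 0)
l(F, K) = sqrt(7 + F)
t(b) = b*(3 + b)
j(t(-4)) - l(P(1), -91) = (-4*(3 - 4))**2 - sqrt(7 + 0) = (-4*(-1))**2 - sqrt(7) = 4**2 - sqrt(7) = 16 - sqrt(7)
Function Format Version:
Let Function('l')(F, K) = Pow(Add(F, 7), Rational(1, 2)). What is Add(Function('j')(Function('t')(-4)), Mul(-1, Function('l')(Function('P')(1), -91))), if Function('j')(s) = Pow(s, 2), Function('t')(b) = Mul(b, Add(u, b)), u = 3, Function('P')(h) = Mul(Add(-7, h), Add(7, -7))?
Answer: Add(16, Mul(-1, Pow(7, Rational(1, 2)))) ≈ 13.354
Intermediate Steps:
Function('P')(h) = 0 (Function('P')(h) = Mul(Add(-7, h), 0) = 0)
Function('l')(F, K) = Pow(Add(7, F), Rational(1, 2))
Function('t')(b) = Mul(b, Add(3, b))
Add(Function('j')(Function('t')(-4)), Mul(-1, Function('l')(Function('P')(1), -91))) = Add(Pow(Mul(-4, Add(3, -4)), 2), Mul(-1, Pow(Add(7, 0), Rational(1, 2)))) = Add(Pow(Mul(-4, -1), 2), Mul(-1, Pow(7, Rational(1, 2)))) = Add(Pow(4, 2), Mul(-1, Pow(7, Rational(1, 2)))) = Add(16, Mul(-1, Pow(7, Rational(1, 2))))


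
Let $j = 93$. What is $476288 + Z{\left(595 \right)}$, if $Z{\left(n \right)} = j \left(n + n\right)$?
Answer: $586958$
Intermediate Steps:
$Z{\left(n \right)} = 186 n$ ($Z{\left(n \right)} = 93 \left(n + n\right) = 93 \cdot 2 n = 186 n$)
$476288 + Z{\left(595 \right)} = 476288 + 186 \cdot 595 = 476288 + 110670 = 586958$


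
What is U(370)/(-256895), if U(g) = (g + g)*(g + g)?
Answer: -109520/51379 ≈ -2.1316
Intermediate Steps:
U(g) = 4*g**2 (U(g) = (2*g)*(2*g) = 4*g**2)
U(370)/(-256895) = (4*370**2)/(-256895) = (4*136900)*(-1/256895) = 547600*(-1/256895) = -109520/51379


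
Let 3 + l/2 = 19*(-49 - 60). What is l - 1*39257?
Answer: -43405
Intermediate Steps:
l = -4148 (l = -6 + 2*(19*(-49 - 60)) = -6 + 2*(19*(-109)) = -6 + 2*(-2071) = -6 - 4142 = -4148)
l - 1*39257 = -4148 - 1*39257 = -4148 - 39257 = -43405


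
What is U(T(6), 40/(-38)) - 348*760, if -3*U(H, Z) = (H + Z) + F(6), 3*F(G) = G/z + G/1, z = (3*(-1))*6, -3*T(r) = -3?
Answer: -135678554/513 ≈ -2.6448e+5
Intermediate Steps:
T(r) = 1 (T(r) = -1/3*(-3) = 1)
z = -18 (z = -3*6 = -18)
F(G) = 17*G/54 (F(G) = (G/(-18) + G/1)/3 = (G*(-1/18) + G*1)/3 = (-G/18 + G)/3 = (17*G/18)/3 = 17*G/54)
U(H, Z) = -17/27 - H/3 - Z/3 (U(H, Z) = -((H + Z) + (17/54)*6)/3 = -((H + Z) + 17/9)/3 = -(17/9 + H + Z)/3 = -17/27 - H/3 - Z/3)
U(T(6), 40/(-38)) - 348*760 = (-17/27 - 1/3*1 - 40/(3*(-38))) - 348*760 = (-17/27 - 1/3 - 40*(-1)/(3*38)) - 264480 = (-17/27 - 1/3 - 1/3*(-20/19)) - 264480 = (-17/27 - 1/3 + 20/57) - 264480 = -314/513 - 264480 = -135678554/513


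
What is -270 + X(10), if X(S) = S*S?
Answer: -170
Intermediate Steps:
X(S) = S**2
-270 + X(10) = -270 + 10**2 = -270 + 100 = -170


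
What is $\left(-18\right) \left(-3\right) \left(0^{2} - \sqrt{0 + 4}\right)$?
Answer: $-108$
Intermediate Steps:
$\left(-18\right) \left(-3\right) \left(0^{2} - \sqrt{0 + 4}\right) = 54 \left(0 - \sqrt{4}\right) = 54 \left(0 - 2\right) = 54 \left(-2\right) = -108$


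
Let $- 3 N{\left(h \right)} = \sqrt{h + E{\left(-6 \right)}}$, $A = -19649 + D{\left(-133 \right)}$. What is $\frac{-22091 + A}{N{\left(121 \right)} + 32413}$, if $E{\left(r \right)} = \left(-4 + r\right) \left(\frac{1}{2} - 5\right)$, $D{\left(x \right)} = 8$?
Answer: $- \frac{12173933844}{9455422955} - \frac{125196 \sqrt{166}}{9455422955} \approx -1.2877$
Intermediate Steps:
$A = -19641$ ($A = -19649 + 8 = -19641$)
$E{\left(r \right)} = 18 - \frac{9 r}{2}$ ($E{\left(r \right)} = \left(-4 + r\right) \left(\frac{1}{2} - 5\right) = \left(-4 + r\right) \left(- \frac{9}{2}\right) = 18 - \frac{9 r}{2}$)
$N{\left(h \right)} = - \frac{\sqrt{45 + h}}{3}$ ($N{\left(h \right)} = - \frac{\sqrt{h + \left(18 - -27\right)}}{3} = - \frac{\sqrt{h + \left(18 + 27\right)}}{3} = - \frac{\sqrt{h + 45}}{3} = - \frac{\sqrt{45 + h}}{3}$)
$\frac{-22091 + A}{N{\left(121 \right)} + 32413} = \frac{-22091 - 19641}{- \frac{\sqrt{45 + 121}}{3} + 32413} = - \frac{41732}{- \frac{\sqrt{166}}{3} + 32413} = - \frac{41732}{32413 - \frac{\sqrt{166}}{3}}$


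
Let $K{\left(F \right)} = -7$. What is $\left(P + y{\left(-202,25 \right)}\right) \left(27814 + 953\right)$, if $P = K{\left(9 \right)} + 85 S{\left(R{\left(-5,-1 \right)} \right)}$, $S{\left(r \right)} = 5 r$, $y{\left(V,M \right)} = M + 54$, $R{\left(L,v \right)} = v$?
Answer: $-10154751$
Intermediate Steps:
$y{\left(V,M \right)} = 54 + M$
$P = -432$ ($P = -7 + 85 \cdot 5 \left(-1\right) = -7 + 85 \left(-5\right) = -7 - 425 = -432$)
$\left(P + y{\left(-202,25 \right)}\right) \left(27814 + 953\right) = \left(-432 + \left(54 + 25\right)\right) \left(27814 + 953\right) = \left(-432 + 79\right) 28767 = \left(-353\right) 28767 = -10154751$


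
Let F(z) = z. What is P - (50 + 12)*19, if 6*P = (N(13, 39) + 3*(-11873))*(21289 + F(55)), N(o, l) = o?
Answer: -379990766/3 ≈ -1.2666e+8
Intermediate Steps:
P = -379987232/3 (P = ((13 + 3*(-11873))*(21289 + 55))/6 = ((13 - 35619)*21344)/6 = (-35606*21344)/6 = (1/6)*(-759974464) = -379987232/3 ≈ -1.2666e+8)
P - (50 + 12)*19 = -379987232/3 - (50 + 12)*19 = -379987232/3 - 62*19 = -379987232/3 - 1*1178 = -379987232/3 - 1178 = -379990766/3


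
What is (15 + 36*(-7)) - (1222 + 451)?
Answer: -1910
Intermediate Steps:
(15 + 36*(-7)) - (1222 + 451) = (15 - 252) - 1*1673 = -237 - 1673 = -1910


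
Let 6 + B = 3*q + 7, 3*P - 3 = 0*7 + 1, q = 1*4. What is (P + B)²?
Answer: 1849/9 ≈ 205.44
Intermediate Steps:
q = 4
P = 4/3 (P = 1 + (0*7 + 1)/3 = 1 + (0 + 1)/3 = 1 + (⅓)*1 = 1 + ⅓ = 4/3 ≈ 1.3333)
B = 13 (B = -6 + (3*4 + 7) = -6 + (12 + 7) = -6 + 19 = 13)
(P + B)² = (4/3 + 13)² = (43/3)² = 1849/9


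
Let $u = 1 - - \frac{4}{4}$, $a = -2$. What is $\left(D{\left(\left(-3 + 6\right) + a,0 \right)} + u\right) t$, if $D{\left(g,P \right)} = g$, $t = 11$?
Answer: $33$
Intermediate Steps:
$u = 2$ ($u = 1 - \left(-4\right) \frac{1}{4} = 1 - -1 = 1 + 1 = 2$)
$\left(D{\left(\left(-3 + 6\right) + a,0 \right)} + u\right) t = \left(\left(\left(-3 + 6\right) - 2\right) + 2\right) 11 = \left(\left(3 - 2\right) + 2\right) 11 = \left(1 + 2\right) 11 = 3 \cdot 11 = 33$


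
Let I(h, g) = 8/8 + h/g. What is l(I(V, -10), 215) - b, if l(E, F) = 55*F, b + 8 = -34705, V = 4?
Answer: 46538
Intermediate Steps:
I(h, g) = 1 + h/g (I(h, g) = 8*(1/8) + h/g = 1 + h/g)
b = -34713 (b = -8 - 34705 = -34713)
l(I(V, -10), 215) - b = 55*215 - 1*(-34713) = 11825 + 34713 = 46538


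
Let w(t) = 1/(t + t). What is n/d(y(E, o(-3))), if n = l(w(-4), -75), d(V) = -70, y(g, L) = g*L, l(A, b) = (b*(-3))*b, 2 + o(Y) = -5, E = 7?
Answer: 3375/14 ≈ 241.07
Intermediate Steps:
w(t) = 1/(2*t)
o(Y) = -7 (o(Y) = -2 - 5 = -7)
l(A, b) = -3*b**2 (l(A, b) = (-3*b)*b = -3*b**2)
y(g, L) = L*g
n = -16875 (n = -3*(-75)**2 = -3*5625 = -16875)
n/d(y(E, o(-3))) = -16875/(-70) = -16875*(-1/70) = 3375/14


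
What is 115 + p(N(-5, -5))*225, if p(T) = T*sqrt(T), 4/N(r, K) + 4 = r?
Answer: 115 - 200*I/3 ≈ 115.0 - 66.667*I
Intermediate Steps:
N(r, K) = 4/(-4 + r)
p(T) = T**(3/2)
115 + p(N(-5, -5))*225 = 115 + (4/(-4 - 5))**(3/2)*225 = 115 + (4/(-9))**(3/2)*225 = 115 + (4*(-1/9))**(3/2)*225 = 115 + (-4/9)**(3/2)*225 = 115 - 8*I/27*225 = 115 - 200*I/3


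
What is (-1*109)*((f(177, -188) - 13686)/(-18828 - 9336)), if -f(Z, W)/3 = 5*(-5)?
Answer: -494533/9388 ≈ -52.677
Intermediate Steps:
f(Z, W) = 75 (f(Z, W) = -15*(-5) = -3*(-25) = 75)
(-1*109)*((f(177, -188) - 13686)/(-18828 - 9336)) = (-1*109)*((75 - 13686)/(-18828 - 9336)) = -(-1483599)/(-28164) = -(-1483599)*(-1)/28164 = -109*4537/9388 = -494533/9388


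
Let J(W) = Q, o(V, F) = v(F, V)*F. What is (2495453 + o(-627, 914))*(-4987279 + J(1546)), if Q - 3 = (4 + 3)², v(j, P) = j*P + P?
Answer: 2602688727777159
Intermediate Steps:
v(j, P) = P + P*j (v(j, P) = P*j + P = P + P*j)
o(V, F) = F*V*(1 + F) (o(V, F) = (V*(1 + F))*F = F*V*(1 + F))
Q = 52 (Q = 3 + (4 + 3)² = 3 + 7² = 3 + 49 = 52)
J(W) = 52
(2495453 + o(-627, 914))*(-4987279 + J(1546)) = (2495453 + 914*(-627)*(1 + 914))*(-4987279 + 52) = (2495453 + 914*(-627)*915)*(-4987227) = (2495453 - 524366370)*(-4987227) = -521870917*(-4987227) = 2602688727777159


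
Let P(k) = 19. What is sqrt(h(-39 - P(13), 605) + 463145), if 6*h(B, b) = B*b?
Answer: sqrt(4115670)/3 ≈ 676.24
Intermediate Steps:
h(B, b) = B*b/6 (h(B, b) = (B*b)/6 = B*b/6)
sqrt(h(-39 - P(13), 605) + 463145) = sqrt((1/6)*(-39 - 1*19)*605 + 463145) = sqrt((1/6)*(-39 - 19)*605 + 463145) = sqrt((1/6)*(-58)*605 + 463145) = sqrt(-17545/3 + 463145) = sqrt(1371890/3) = sqrt(4115670)/3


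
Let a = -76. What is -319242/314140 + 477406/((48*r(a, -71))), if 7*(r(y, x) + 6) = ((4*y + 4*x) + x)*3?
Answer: -135093078323/3805491960 ≈ -35.500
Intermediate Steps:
r(y, x) = -6 + 12*y/7 + 15*x/7 (r(y, x) = -6 + (((4*y + 4*x) + x)*3)/7 = -6 + (((4*x + 4*y) + x)*3)/7 = -6 + ((4*y + 5*x)*3)/7 = -6 + (12*y + 15*x)/7 = -6 + (12*y/7 + 15*x/7) = -6 + 12*y/7 + 15*x/7)
-319242/314140 + 477406/((48*r(a, -71))) = -319242/314140 + 477406/((48*(-6 + (12/7)*(-76) + (15/7)*(-71)))) = -319242*1/314140 + 477406/((48*(-6 - 912/7 - 1065/7))) = -159621/157070 + 477406/((48*(-2019/7))) = -159621/157070 + 477406/(-96912/7) = -159621/157070 + 477406*(-7/96912) = -159621/157070 - 1670921/48456 = -135093078323/3805491960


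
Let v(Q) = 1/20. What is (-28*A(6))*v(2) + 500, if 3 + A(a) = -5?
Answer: 2556/5 ≈ 511.20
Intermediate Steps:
A(a) = -8 (A(a) = -3 - 5 = -8)
v(Q) = 1/20
(-28*A(6))*v(2) + 500 = -28*(-8)*(1/20) + 500 = 224*(1/20) + 500 = 56/5 + 500 = 2556/5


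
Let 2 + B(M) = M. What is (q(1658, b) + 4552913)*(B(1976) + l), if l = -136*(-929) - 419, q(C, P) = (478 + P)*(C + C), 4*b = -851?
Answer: 694809015318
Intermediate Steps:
b = -851/4 (b = (¼)*(-851) = -851/4 ≈ -212.75)
B(M) = -2 + M
q(C, P) = 2*C*(478 + P) (q(C, P) = (478 + P)*(2*C) = 2*C*(478 + P))
l = 125925 (l = 126344 - 419 = 125925)
(q(1658, b) + 4552913)*(B(1976) + l) = (2*1658*(478 - 851/4) + 4552913)*((-2 + 1976) + 125925) = (2*1658*(1061/4) + 4552913)*(1974 + 125925) = (879569 + 4552913)*127899 = 5432482*127899 = 694809015318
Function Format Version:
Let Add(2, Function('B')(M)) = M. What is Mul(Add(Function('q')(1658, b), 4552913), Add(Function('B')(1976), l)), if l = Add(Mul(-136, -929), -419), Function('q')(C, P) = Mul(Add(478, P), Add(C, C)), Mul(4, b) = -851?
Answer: 694809015318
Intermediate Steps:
b = Rational(-851, 4) (b = Mul(Rational(1, 4), -851) = Rational(-851, 4) ≈ -212.75)
Function('B')(M) = Add(-2, M)
Function('q')(C, P) = Mul(2, C, Add(478, P)) (Function('q')(C, P) = Mul(Add(478, P), Mul(2, C)) = Mul(2, C, Add(478, P)))
l = 125925 (l = Add(126344, -419) = 125925)
Mul(Add(Function('q')(1658, b), 4552913), Add(Function('B')(1976), l)) = Mul(Add(Mul(2, 1658, Add(478, Rational(-851, 4))), 4552913), Add(Add(-2, 1976), 125925)) = Mul(Add(Mul(2, 1658, Rational(1061, 4)), 4552913), Add(1974, 125925)) = Mul(Add(879569, 4552913), 127899) = Mul(5432482, 127899) = 694809015318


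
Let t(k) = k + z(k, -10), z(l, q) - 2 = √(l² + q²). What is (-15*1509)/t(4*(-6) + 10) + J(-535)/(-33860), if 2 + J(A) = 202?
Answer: -114963545/64334 - 22635*√74/76 ≈ -4349.0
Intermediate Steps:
z(l, q) = 2 + √(l² + q²)
J(A) = 200 (J(A) = -2 + 202 = 200)
t(k) = 2 + k + √(100 + k²) (t(k) = k + (2 + √(k² + (-10)²)) = k + (2 + √(k² + 100)) = k + (2 + √(100 + k²)) = 2 + k + √(100 + k²))
(-15*1509)/t(4*(-6) + 10) + J(-535)/(-33860) = (-15*1509)/(2 + (4*(-6) + 10) + √(100 + (4*(-6) + 10)²)) + 200/(-33860) = -22635/(2 + (-24 + 10) + √(100 + (-24 + 10)²)) + 200*(-1/33860) = -22635/(2 - 14 + √(100 + (-14)²)) - 10/1693 = -22635/(2 - 14 + √(100 + 196)) - 10/1693 = -22635/(2 - 14 + √296) - 10/1693 = -22635/(2 - 14 + 2*√74) - 10/1693 = -22635/(-12 + 2*√74) - 10/1693 = -10/1693 - 22635/(-12 + 2*√74)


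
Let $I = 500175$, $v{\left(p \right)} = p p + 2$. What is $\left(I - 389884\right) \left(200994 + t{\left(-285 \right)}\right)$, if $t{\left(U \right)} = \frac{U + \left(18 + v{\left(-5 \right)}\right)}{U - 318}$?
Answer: $\frac{4455742503334}{201} \approx 2.2168 \cdot 10^{10}$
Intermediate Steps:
$v{\left(p \right)} = 2 + p^{2}$ ($v{\left(p \right)} = p^{2} + 2 = 2 + p^{2}$)
$t{\left(U \right)} = \frac{45 + U}{-318 + U}$ ($t{\left(U \right)} = \frac{U + \left(18 + \left(2 + \left(-5\right)^{2}\right)\right)}{U - 318} = \frac{U + \left(18 + \left(2 + 25\right)\right)}{-318 + U} = \frac{U + \left(18 + 27\right)}{-318 + U} = \frac{U + 45}{-318 + U} = \frac{45 + U}{-318 + U}$)
$\left(I - 389884\right) \left(200994 + t{\left(-285 \right)}\right) = \left(500175 - 389884\right) \left(200994 + \frac{45 - 285}{-318 - 285}\right) = 110291 \left(200994 + \frac{1}{-603} \left(-240\right)\right) = 110291 \left(200994 - - \frac{80}{201}\right) = 110291 \left(200994 + \frac{80}{201}\right) = 110291 \cdot \frac{40399874}{201} = \frac{4455742503334}{201}$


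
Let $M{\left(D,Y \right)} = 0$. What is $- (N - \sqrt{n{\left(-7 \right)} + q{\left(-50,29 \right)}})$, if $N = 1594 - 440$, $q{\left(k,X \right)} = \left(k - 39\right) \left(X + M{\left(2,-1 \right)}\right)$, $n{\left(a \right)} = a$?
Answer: $-1154 + 2 i \sqrt{647} \approx -1154.0 + 50.872 i$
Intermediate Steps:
$q{\left(k,X \right)} = X \left(-39 + k\right)$ ($q{\left(k,X \right)} = \left(k - 39\right) \left(X + 0\right) = \left(-39 + k\right) X = X \left(-39 + k\right)$)
$N = 1154$
$- (N - \sqrt{n{\left(-7 \right)} + q{\left(-50,29 \right)}}) = - (1154 - \sqrt{-7 + 29 \left(-39 - 50\right)}) = - (1154 - \sqrt{-7 + 29 \left(-89\right)}) = - (1154 - \sqrt{-7 - 2581}) = - (1154 - \sqrt{-2588}) = - (1154 - 2 i \sqrt{647}) = -1154 + 2 i \sqrt{647}$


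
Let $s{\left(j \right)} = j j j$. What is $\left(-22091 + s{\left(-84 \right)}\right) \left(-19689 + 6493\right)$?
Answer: $8112834820$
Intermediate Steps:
$s{\left(j \right)} = j^{3}$ ($s{\left(j \right)} = j^{2} j = j^{3}$)
$\left(-22091 + s{\left(-84 \right)}\right) \left(-19689 + 6493\right) = \left(-22091 + \left(-84\right)^{3}\right) \left(-19689 + 6493\right) = \left(-22091 - 592704\right) \left(-13196\right) = \left(-614795\right) \left(-13196\right) = 8112834820$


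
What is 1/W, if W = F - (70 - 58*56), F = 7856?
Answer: 1/11034 ≈ 9.0629e-5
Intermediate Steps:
W = 11034 (W = 7856 - (70 - 58*56) = 7856 - (70 - 3248) = 7856 - 1*(-3178) = 7856 + 3178 = 11034)
1/W = 1/11034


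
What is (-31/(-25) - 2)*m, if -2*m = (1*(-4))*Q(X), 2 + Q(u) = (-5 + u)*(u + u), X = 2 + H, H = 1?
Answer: 532/25 ≈ 21.280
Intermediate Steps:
X = 3 (X = 2 + 1 = 3)
Q(u) = -2 + 2*u*(-5 + u) (Q(u) = -2 + (-5 + u)*(u + u) = -2 + (-5 + u)*(2*u) = -2 + 2*u*(-5 + u))
m = -28 (m = -1*(-4)*(-2 - 10*3 + 2*3²)/2 = -(-2)*(-2 - 30 + 2*9) = -(-2)*(-2 - 30 + 18) = -(-2)*(-14) = -½*56 = -28)
(-31/(-25) - 2)*m = (-31/(-25) - 2)*(-28) = (-31*(-1/25) - 2)*(-28) = (31/25 - 2)*(-28) = -19/25*(-28) = 532/25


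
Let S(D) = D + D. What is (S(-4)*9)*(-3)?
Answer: 216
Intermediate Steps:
S(D) = 2*D
(S(-4)*9)*(-3) = ((2*(-4))*9)*(-3) = -8*9*(-3) = -72*(-3) = 216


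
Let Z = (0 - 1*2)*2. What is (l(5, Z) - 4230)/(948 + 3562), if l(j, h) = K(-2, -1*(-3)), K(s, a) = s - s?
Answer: -423/451 ≈ -0.93792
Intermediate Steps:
Z = -4 (Z = (0 - 2)*2 = -2*2 = -4)
K(s, a) = 0
l(j, h) = 0
(l(5, Z) - 4230)/(948 + 3562) = (0 - 4230)/(948 + 3562) = -4230/4510 = -4230*1/4510 = -423/451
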